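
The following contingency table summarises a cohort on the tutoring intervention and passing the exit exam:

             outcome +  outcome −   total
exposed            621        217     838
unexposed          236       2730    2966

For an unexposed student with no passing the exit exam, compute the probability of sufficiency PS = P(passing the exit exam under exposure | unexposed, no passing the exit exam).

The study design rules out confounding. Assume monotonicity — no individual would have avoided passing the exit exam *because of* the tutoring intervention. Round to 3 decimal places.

PS ≈ 0.719

p₁ = P(outcome | exposed) = 621/838 = 0.74105
p₀ = P(outcome | unexposed) = 236/2966 = 0.079568
Under exogeneity and monotonicity, PS = (p₁ − p₀) / (1 − p₀).
PS = (0.74105 − 0.079568) / (1 − 0.079568) = 0.66148 / 0.92043 ≈ 0.7187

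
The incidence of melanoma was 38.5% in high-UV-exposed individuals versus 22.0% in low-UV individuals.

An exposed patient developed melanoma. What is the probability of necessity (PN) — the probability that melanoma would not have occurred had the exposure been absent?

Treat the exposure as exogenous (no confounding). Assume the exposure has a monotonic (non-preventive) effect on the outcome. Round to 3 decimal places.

p₁ = 0.385, p₀ = 0.22.
Under exogeneity and monotonicity, PN = (p₁ − p₀) / p₁.
PN = (0.385 − 0.22) / 0.385 = 0.165 / 0.385 ≈ 0.4286

PN ≈ 0.429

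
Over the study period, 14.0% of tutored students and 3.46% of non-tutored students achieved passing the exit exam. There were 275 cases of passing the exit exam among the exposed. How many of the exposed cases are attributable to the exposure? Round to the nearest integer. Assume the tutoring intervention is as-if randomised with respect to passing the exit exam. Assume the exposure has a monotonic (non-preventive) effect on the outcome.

p₁ = 0.14, p₀ = 0.0346.
PN = (p₁ − p₀)/p₁ = (0.14 − 0.0346) / 0.14 ≈ 0.75286.
Attributable cases ≈ PN × (exposed cases) = 0.75286 × 275 ≈ 207.04.

about 207 cases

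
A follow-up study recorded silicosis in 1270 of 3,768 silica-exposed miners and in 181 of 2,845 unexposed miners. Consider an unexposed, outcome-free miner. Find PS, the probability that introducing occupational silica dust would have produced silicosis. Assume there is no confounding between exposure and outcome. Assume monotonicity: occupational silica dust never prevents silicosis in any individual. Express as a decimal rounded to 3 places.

PS ≈ 0.292

p₁ = P(outcome | exposed) = 1270/3768 = 0.33705
p₀ = P(outcome | unexposed) = 181/2845 = 0.06362
Under exogeneity and monotonicity, PS = (p₁ − p₀) / (1 − p₀).
PS = (0.33705 − 0.06362) / (1 − 0.06362) = 0.27343 / 0.93638 ≈ 0.2920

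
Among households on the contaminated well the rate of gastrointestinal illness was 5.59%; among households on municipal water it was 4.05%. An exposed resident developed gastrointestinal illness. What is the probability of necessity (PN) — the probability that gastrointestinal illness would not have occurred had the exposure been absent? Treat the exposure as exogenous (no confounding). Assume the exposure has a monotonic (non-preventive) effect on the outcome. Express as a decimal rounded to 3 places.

PN ≈ 0.275

p₁ = 0.0559, p₀ = 0.0405.
Under exogeneity and monotonicity, PN = (p₁ − p₀) / p₁.
PN = (0.0559 − 0.0405) / 0.0559 = 0.0154 / 0.0559 ≈ 0.2755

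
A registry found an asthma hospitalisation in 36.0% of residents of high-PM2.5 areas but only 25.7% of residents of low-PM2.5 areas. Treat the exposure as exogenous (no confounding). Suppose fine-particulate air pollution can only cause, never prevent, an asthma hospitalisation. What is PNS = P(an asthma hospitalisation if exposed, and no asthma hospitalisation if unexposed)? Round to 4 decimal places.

p₁ = 0.36, p₀ = 0.257.
Under exogeneity and monotonicity, PNS = p₁ − p₀.
PNS = 0.36 − 0.257 = 0.103

PNS ≈ 0.1030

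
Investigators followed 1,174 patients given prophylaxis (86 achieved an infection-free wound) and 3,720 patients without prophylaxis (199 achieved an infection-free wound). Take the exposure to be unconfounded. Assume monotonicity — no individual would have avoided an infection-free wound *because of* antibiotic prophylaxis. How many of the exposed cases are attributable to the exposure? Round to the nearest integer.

about 23 cases

p₁ = P(outcome | exposed) = 86/1174 = 0.073254
p₀ = P(outcome | unexposed) = 199/3720 = 0.053495
PN = (p₁ − p₀)/p₁ = (0.073254 − 0.053495) / 0.073254 ≈ 0.26974.
Attributable cases ≈ PN × (exposed cases) = 0.26974 × 86 ≈ 23.20.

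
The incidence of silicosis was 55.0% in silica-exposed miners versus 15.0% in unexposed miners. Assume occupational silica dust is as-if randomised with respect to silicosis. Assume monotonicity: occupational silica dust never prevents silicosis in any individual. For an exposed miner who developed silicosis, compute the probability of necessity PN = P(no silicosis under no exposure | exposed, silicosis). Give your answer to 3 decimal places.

p₁ = 0.55, p₀ = 0.15.
Under exogeneity and monotonicity, PN = (p₁ − p₀) / p₁.
PN = (0.55 − 0.15) / 0.55 = 0.4 / 0.55 ≈ 0.7273

PN ≈ 0.727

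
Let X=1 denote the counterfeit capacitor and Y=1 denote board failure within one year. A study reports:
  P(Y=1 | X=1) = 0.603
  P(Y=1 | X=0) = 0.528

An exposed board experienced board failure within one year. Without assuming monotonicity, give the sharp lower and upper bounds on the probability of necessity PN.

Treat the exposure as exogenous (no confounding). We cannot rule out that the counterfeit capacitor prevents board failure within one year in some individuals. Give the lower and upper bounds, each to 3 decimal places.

0.124 ≤ PN ≤ 0.783

Let p₁ = 0.603, p₀ = 0.528.
Under exogeneity alone the bounds on PN are max{0,(p₁−p₀)/p₁} ≤ PN ≤ min{1,(1−p₀)/p₁}.
  lower = (p₁ − p₀)/p₁ = 0.075 / 0.603 ≈ 0.1244
  upper = min{1, (1 − p₀)/p₁} = 0.472 / 0.603 ≈ 0.7828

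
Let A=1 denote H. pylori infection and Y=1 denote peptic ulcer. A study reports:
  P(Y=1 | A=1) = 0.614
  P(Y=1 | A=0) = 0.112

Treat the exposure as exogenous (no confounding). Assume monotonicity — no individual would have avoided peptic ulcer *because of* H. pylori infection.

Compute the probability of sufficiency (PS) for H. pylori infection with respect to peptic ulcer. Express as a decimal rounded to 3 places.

Let p₁ = 0.614, p₀ = 0.112.
Under exogeneity and monotonicity, PS = (p₁ − p₀) / (1 − p₀).
PS = (0.614 − 0.112) / (1 − 0.112) = 0.502 / 0.888 ≈ 0.5653

PS ≈ 0.565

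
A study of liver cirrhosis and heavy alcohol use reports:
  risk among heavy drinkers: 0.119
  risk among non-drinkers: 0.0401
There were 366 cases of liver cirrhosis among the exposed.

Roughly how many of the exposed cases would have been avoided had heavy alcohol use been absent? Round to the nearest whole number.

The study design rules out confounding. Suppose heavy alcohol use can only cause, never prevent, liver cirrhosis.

Let p₁ = 0.119, p₀ = 0.0401.
PN = (p₁ − p₀)/p₁ = (0.119 − 0.0401) / 0.119 ≈ 0.66303.
Attributable cases ≈ PN × (exposed cases) = 0.66303 × 366 ≈ 242.67.

about 243 cases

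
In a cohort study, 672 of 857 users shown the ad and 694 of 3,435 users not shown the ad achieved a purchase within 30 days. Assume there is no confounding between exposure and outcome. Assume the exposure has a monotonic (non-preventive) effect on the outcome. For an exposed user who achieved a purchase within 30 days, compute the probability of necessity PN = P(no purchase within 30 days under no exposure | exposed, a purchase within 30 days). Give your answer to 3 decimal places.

p₁ = P(outcome | exposed) = 672/857 = 0.78413
p₀ = P(outcome | unexposed) = 694/3435 = 0.20204
Under exogeneity and monotonicity, PN = (p₁ − p₀) / p₁.
PN = (0.78413 − 0.20204) / 0.78413 = 0.58209 / 0.78413 ≈ 0.7423

PN ≈ 0.742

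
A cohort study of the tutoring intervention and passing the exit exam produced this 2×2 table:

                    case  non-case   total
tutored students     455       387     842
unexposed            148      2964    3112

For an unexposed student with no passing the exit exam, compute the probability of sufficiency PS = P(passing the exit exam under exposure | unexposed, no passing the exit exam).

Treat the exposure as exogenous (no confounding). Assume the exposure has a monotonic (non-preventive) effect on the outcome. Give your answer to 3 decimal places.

PS ≈ 0.517

p₁ = P(outcome | exposed) = 455/842 = 0.54038
p₀ = P(outcome | unexposed) = 148/3112 = 0.047558
Under exogeneity and monotonicity, PS = (p₁ − p₀)/(1 − p₀).
PS = (0.54038 − 0.047558) / 0.95244 ≈ 0.5174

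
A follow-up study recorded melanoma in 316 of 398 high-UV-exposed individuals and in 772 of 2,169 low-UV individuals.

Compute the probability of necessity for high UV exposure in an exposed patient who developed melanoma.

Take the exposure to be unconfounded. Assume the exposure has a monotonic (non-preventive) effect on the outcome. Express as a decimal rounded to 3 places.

p₁ = P(outcome | exposed) = 316/398 = 0.79397
p₀ = P(outcome | unexposed) = 772/2169 = 0.35592
Under exogeneity and monotonicity, PN = (p₁ − p₀) / p₁.
PN = (0.79397 − 0.35592) / 0.79397 = 0.43805 / 0.79397 ≈ 0.5517

PN ≈ 0.552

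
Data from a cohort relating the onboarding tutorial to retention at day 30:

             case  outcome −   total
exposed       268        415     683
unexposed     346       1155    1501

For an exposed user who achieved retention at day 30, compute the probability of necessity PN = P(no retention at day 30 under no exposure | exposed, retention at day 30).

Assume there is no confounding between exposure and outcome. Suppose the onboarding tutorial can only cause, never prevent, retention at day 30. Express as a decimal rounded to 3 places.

PN ≈ 0.413

p₁ = P(outcome | exposed) = 268/683 = 0.39239
p₀ = P(outcome | unexposed) = 346/1501 = 0.23051
Under exogeneity and monotonicity, PN = (p₁ − p₀)/p₁.
PN = (0.39239 − 0.23051) / 0.39239 ≈ 0.4125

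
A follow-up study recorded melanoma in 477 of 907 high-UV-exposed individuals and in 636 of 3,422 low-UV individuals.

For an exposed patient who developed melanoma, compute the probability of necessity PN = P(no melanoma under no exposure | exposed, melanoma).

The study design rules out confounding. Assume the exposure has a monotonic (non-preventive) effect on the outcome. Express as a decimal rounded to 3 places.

p₁ = P(outcome | exposed) = 477/907 = 0.52591
p₀ = P(outcome | unexposed) = 636/3422 = 0.18586
Under exogeneity and monotonicity, PN = (p₁ − p₀) / p₁.
PN = (0.52591 − 0.18586) / 0.52591 = 0.34005 / 0.52591 ≈ 0.6466

PN ≈ 0.647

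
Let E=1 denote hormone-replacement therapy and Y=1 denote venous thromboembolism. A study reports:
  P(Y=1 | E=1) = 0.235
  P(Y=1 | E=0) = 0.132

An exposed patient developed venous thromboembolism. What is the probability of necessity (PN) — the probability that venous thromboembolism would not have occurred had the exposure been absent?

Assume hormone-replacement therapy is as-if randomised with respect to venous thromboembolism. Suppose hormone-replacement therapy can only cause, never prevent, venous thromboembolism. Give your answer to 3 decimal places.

Let p₁ = 0.235, p₀ = 0.132.
Under exogeneity and monotonicity, PN = (p₁ − p₀) / p₁.
PN = (0.235 − 0.132) / 0.235 = 0.103 / 0.235 ≈ 0.4383

PN ≈ 0.438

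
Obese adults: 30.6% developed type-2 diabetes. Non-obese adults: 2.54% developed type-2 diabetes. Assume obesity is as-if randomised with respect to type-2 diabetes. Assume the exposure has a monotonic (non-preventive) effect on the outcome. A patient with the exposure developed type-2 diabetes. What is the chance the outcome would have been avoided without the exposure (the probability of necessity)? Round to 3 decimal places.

PN ≈ 0.917

p₁ = 0.306, p₀ = 0.0254.
Under exogeneity and monotonicity, PN = (p₁ − p₀) / p₁.
PN = (0.306 − 0.0254) / 0.306 = 0.2806 / 0.306 ≈ 0.9170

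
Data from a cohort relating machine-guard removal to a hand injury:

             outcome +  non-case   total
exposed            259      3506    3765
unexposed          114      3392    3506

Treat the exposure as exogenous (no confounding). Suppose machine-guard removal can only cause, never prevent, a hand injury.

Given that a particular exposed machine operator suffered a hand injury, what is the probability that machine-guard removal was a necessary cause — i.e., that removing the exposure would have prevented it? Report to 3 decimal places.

PN ≈ 0.527

p₁ = P(outcome | exposed) = 259/3765 = 0.068792
p₀ = P(outcome | unexposed) = 114/3506 = 0.032516
Under exogeneity and monotonicity, PN = (p₁ − p₀)/p₁.
PN = (0.068792 − 0.032516) / 0.068792 ≈ 0.5273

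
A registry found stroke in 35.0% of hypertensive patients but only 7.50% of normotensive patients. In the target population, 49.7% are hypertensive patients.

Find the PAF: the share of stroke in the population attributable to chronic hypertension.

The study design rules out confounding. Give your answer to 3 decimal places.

PAF ≈ 0.646

p₁ = 0.35, p₀ = 0.075.
Overall risk P(Y=1) = π·p₁ + (1−π)·p₀ = 0.497×0.35 + 0.503×0.075 = 0.21168.
Under exogeneity, PAF = [P(Y=1) − p₀] / P(Y=1).
PAF = (0.21168 − 0.075) / 0.21168 ≈ 0.6457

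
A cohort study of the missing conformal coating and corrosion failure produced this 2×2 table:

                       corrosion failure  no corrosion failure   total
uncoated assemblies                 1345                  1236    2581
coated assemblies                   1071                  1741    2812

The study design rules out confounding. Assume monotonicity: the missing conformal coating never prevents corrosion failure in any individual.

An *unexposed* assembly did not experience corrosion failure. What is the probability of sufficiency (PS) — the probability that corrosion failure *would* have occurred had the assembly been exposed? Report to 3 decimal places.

p₁ = P(outcome | exposed) = 1345/2581 = 0.52112
p₀ = P(outcome | unexposed) = 1071/2812 = 0.38087
Under exogeneity and monotonicity, PS = (p₁ − p₀)/(1 − p₀).
PS = (0.52112 − 0.38087) / 0.61913 ≈ 0.2265

PS ≈ 0.227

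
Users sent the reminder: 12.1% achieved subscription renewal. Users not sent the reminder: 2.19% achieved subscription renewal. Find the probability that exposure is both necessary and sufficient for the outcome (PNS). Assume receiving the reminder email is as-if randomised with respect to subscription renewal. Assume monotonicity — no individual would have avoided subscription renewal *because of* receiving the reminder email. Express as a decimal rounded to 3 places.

PNS ≈ 0.099

p₁ = 0.121, p₀ = 0.0219.
Under exogeneity and monotonicity, PNS = p₁ − p₀.
PNS = 0.121 − 0.0219 = 0.0991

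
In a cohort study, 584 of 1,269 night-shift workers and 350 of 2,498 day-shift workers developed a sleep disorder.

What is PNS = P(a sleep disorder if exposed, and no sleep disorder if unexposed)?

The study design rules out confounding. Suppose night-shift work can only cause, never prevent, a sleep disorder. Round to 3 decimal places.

PNS ≈ 0.320

p₁ = P(outcome | exposed) = 584/1269 = 0.4602
p₀ = P(outcome | unexposed) = 350/2498 = 0.14011
Under exogeneity and monotonicity, PNS = p₁ − p₀.
PNS = 0.4602 − 0.14011 = 0.32009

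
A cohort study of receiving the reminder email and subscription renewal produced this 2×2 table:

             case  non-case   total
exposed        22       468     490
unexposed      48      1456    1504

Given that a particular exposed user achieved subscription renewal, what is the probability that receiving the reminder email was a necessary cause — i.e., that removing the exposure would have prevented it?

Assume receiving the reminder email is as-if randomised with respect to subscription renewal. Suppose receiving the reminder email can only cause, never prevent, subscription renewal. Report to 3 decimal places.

PN ≈ 0.289

p₁ = P(outcome | exposed) = 22/490 = 0.044898
p₀ = P(outcome | unexposed) = 48/1504 = 0.031915
Under exogeneity and monotonicity, PN = (p₁ − p₀)/p₁.
PN = (0.044898 − 0.031915) / 0.044898 ≈ 0.2892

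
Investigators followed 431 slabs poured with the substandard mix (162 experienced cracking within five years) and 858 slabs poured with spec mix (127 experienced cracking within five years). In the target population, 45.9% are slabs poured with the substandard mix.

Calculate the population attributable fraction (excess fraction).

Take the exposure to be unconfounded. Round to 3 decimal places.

p₁ = P(outcome | exposed) = 162/431 = 0.37587
p₀ = P(outcome | unexposed) = 127/858 = 0.14802
Overall risk P(Y=1) = π·p₁ + (1−π)·p₀ = 0.459×0.37587 + 0.541×0.14802 = 0.2526.
Under exogeneity, PAF = [P(Y=1) − p₀] / P(Y=1).
PAF = (0.2526 − 0.14802) / 0.2526 ≈ 0.4140

PAF ≈ 0.414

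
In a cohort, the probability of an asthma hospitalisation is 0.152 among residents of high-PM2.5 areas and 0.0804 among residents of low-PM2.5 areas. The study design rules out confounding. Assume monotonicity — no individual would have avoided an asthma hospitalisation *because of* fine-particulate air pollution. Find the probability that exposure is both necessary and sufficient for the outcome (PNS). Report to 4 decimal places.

Let p₁ = 0.152, p₀ = 0.0804.
Under exogeneity and monotonicity, PNS = p₁ − p₀.
PNS = 0.152 − 0.0804 = 0.0716

PNS ≈ 0.0716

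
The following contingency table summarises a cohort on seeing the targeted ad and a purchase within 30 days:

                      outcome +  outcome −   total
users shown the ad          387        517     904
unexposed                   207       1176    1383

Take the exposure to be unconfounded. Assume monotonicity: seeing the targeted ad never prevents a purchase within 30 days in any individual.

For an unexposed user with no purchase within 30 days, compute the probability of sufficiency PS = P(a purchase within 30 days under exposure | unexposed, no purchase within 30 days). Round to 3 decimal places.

PS ≈ 0.327

p₁ = P(outcome | exposed) = 387/904 = 0.4281
p₀ = P(outcome | unexposed) = 207/1383 = 0.14967
Under exogeneity and monotonicity, PS = (p₁ − p₀)/(1 − p₀).
PS = (0.4281 − 0.14967) / 0.85033 ≈ 0.3274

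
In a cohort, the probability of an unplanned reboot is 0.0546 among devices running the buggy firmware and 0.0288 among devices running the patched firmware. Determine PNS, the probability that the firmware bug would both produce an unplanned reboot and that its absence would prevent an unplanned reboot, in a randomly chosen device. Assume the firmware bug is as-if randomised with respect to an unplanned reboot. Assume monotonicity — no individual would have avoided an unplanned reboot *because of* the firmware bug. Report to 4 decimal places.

Let p₁ = 0.0546, p₀ = 0.0288.
Under exogeneity and monotonicity, PNS = p₁ − p₀.
PNS = 0.0546 − 0.0288 = 0.0258

PNS ≈ 0.0258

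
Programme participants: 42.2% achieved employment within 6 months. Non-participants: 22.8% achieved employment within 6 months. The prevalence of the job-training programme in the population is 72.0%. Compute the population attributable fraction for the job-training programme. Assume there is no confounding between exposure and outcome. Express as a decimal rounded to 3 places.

PAF ≈ 0.380

p₁ = 0.422, p₀ = 0.228.
Overall risk P(Y=1) = π·p₁ + (1−π)·p₀ = 0.72×0.422 + 0.28×0.228 = 0.36768.
Under exogeneity, PAF = [P(Y=1) − p₀] / P(Y=1).
PAF = (0.36768 − 0.228) / 0.36768 ≈ 0.3799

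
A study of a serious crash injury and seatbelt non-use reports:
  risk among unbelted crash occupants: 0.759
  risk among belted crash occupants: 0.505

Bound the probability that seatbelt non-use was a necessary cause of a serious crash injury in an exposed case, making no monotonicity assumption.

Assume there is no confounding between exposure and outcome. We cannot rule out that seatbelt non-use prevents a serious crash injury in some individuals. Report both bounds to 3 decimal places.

0.335 ≤ PN ≤ 0.652

Let p₁ = 0.759, p₀ = 0.505.
Under exogeneity alone the bounds on PN are max{0,(p₁−p₀)/p₁} ≤ PN ≤ min{1,(1−p₀)/p₁}.
  lower = (p₁ − p₀)/p₁ = 0.254 / 0.759 ≈ 0.3347
  upper = min{1, (1 − p₀)/p₁} = 0.495 / 0.759 ≈ 0.6522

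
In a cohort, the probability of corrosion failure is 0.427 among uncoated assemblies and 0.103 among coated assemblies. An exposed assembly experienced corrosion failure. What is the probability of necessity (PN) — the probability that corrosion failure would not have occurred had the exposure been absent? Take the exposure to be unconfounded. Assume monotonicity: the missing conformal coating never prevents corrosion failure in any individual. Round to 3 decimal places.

PN ≈ 0.759

Let p₁ = 0.427, p₀ = 0.103.
Under exogeneity and monotonicity, PN = (p₁ − p₀) / p₁.
PN = (0.427 − 0.103) / 0.427 = 0.324 / 0.427 ≈ 0.7588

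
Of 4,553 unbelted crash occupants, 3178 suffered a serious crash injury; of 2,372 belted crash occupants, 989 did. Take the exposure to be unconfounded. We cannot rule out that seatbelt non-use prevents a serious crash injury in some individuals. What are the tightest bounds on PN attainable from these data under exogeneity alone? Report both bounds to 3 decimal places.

p₁ = P(outcome | exposed) = 3178/4553 = 0.698
p₀ = P(outcome | unexposed) = 989/2372 = 0.41695
Under exogeneity alone the bounds on PN are max{0,(p₁−p₀)/p₁} ≤ PN ≤ min{1,(1−p₀)/p₁}.
  lower = (p₁ − p₀)/p₁ = 0.28105 / 0.698 ≈ 0.4027
  upper = min{1, (1 − p₀)/p₁} = 0.58305 / 0.698 ≈ 0.8353

0.403 ≤ PN ≤ 0.835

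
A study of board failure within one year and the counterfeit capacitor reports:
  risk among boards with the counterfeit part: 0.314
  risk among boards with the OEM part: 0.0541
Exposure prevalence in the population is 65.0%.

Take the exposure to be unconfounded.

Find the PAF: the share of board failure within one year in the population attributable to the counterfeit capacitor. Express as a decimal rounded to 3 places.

Let p₁ = 0.314, p₀ = 0.0541.
Overall risk P(Y=1) = π·p₁ + (1−π)·p₀ = 0.65×0.314 + 0.35×0.0541 = 0.22304.
Under exogeneity, PAF = [P(Y=1) − p₀] / P(Y=1).
PAF = (0.22304 − 0.0541) / 0.22304 ≈ 0.7574

PAF ≈ 0.757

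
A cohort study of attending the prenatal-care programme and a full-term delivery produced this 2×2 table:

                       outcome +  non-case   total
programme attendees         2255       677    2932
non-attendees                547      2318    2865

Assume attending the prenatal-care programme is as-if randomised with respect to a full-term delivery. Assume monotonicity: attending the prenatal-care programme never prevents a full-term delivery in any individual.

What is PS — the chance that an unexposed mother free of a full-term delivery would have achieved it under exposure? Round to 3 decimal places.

p₁ = P(outcome | exposed) = 2255/2932 = 0.7691
p₀ = P(outcome | unexposed) = 547/2865 = 0.19092
Under exogeneity and monotonicity, PS = (p₁ − p₀)/(1 − p₀).
PS = (0.7691 − 0.19092) / 0.80908 ≈ 0.7146

PS ≈ 0.715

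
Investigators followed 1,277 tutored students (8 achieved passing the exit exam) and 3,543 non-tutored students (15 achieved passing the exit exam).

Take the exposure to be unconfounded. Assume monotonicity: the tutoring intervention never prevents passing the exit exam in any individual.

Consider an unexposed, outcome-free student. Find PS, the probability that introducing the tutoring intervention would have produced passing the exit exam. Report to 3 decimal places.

p₁ = P(outcome | exposed) = 8/1277 = 0.0062647
p₀ = P(outcome | unexposed) = 15/3543 = 0.0042337
Under exogeneity and monotonicity, PS = (p₁ − p₀) / (1 − p₀).
PS = (0.0062647 − 0.0042337) / (1 − 0.0042337) = 0.002031 / 0.99577 ≈ 0.0020

PS ≈ 0.002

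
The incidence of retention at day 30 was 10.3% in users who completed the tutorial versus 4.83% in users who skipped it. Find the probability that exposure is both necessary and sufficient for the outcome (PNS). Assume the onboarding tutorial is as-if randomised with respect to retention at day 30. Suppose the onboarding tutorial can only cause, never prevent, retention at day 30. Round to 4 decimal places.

p₁ = 0.103, p₀ = 0.0483.
Under exogeneity and monotonicity, PNS = p₁ − p₀.
PNS = 0.103 − 0.0483 = 0.0547

PNS ≈ 0.0547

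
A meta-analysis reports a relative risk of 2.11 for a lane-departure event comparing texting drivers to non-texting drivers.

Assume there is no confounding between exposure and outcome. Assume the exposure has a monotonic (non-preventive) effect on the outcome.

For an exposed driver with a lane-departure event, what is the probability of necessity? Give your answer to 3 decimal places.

Under exogeneity and monotonicity, PN = (RR − 1) / RR = 1 − 1/RR.
PN = (2.11 − 1) / 2.11 = 1.11 / 2.11 ≈ 0.5261

PN ≈ 0.526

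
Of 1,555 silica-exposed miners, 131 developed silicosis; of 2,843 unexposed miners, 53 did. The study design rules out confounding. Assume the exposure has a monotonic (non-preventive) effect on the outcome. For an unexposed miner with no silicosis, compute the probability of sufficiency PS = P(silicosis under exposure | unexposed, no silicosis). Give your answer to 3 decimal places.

p₁ = P(outcome | exposed) = 131/1555 = 0.084244
p₀ = P(outcome | unexposed) = 53/2843 = 0.018642
Under exogeneity and monotonicity, PS = (p₁ − p₀) / (1 − p₀).
PS = (0.084244 − 0.018642) / (1 − 0.018642) = 0.065602 / 0.98136 ≈ 0.0668

PS ≈ 0.067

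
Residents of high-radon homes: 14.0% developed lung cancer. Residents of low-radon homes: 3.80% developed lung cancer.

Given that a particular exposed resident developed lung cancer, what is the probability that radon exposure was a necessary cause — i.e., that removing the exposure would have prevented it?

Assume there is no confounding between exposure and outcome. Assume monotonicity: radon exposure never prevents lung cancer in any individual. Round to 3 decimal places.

PN ≈ 0.729

p₁ = 0.14, p₀ = 0.038.
Under exogeneity and monotonicity, PN = (p₁ − p₀) / p₁.
PN = (0.14 − 0.038) / 0.14 = 0.102 / 0.14 ≈ 0.7286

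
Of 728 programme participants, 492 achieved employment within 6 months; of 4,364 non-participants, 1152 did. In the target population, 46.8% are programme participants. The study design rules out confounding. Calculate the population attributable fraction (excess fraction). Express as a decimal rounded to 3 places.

p₁ = P(outcome | exposed) = 492/728 = 0.67582
p₀ = P(outcome | unexposed) = 1152/4364 = 0.26398
Overall risk P(Y=1) = π·p₁ + (1−π)·p₀ = 0.468×0.67582 + 0.532×0.26398 = 0.45672.
Under exogeneity, PAF = [P(Y=1) − p₀] / P(Y=1).
PAF = (0.45672 − 0.26398) / 0.45672 ≈ 0.4220

PAF ≈ 0.422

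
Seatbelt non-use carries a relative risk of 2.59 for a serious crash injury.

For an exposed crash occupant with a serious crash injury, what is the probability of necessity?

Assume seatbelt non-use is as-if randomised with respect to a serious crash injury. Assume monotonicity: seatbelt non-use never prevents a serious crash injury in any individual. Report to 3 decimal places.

Under exogeneity and monotonicity, PN = (RR − 1) / RR = 1 − 1/RR.
PN = (2.59 − 1) / 2.59 = 1.59 / 2.59 ≈ 0.6139

PN ≈ 0.614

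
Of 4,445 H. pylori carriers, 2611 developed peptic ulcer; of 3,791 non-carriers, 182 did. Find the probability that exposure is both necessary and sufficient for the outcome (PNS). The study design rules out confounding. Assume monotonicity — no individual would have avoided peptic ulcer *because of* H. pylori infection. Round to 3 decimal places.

p₁ = P(outcome | exposed) = 2611/4445 = 0.5874
p₀ = P(outcome | unexposed) = 182/3791 = 0.048008
Under exogeneity and monotonicity, PNS = p₁ − p₀.
PNS = 0.5874 − 0.048008 = 0.53939

PNS ≈ 0.539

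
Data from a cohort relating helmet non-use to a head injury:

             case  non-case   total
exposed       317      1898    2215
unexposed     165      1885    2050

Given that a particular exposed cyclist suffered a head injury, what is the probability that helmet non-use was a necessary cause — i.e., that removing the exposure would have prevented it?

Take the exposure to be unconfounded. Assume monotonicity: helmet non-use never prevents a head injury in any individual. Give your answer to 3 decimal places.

PN ≈ 0.438

p₁ = P(outcome | exposed) = 317/2215 = 0.14312
p₀ = P(outcome | unexposed) = 165/2050 = 0.080488
Under exogeneity and monotonicity, PN = (p₁ − p₀)/p₁.
PN = (0.14312 − 0.080488) / 0.14312 ≈ 0.4376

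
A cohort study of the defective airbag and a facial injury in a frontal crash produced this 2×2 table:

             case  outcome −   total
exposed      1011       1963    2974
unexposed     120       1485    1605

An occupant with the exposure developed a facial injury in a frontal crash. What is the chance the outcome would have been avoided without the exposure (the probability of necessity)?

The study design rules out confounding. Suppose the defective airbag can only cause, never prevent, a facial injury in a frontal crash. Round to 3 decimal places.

PN ≈ 0.780

p₁ = P(outcome | exposed) = 1011/2974 = 0.33995
p₀ = P(outcome | unexposed) = 120/1605 = 0.074766
Under exogeneity and monotonicity, PN = (p₁ − p₀)/p₁.
PN = (0.33995 − 0.074766) / 0.33995 ≈ 0.7801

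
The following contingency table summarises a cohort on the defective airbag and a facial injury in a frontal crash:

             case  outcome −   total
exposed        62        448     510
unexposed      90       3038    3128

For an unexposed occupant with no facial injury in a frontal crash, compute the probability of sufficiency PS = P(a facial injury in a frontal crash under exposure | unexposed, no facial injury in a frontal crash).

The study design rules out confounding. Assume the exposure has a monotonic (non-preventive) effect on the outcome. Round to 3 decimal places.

PS ≈ 0.096

p₁ = P(outcome | exposed) = 62/510 = 0.12157
p₀ = P(outcome | unexposed) = 90/3128 = 0.028772
Under exogeneity and monotonicity, PS = (p₁ − p₀) / (1 − p₀).
PS = (0.12157 − 0.028772) / (1 − 0.028772) = 0.092796 / 0.97123 ≈ 0.0955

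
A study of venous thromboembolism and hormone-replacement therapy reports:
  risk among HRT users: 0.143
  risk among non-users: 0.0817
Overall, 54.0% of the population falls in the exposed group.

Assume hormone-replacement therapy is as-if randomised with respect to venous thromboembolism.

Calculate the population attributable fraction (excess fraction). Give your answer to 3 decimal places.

Let p₁ = 0.143, p₀ = 0.0817.
Overall risk P(Y=1) = π·p₁ + (1−π)·p₀ = 0.54×0.143 + 0.46×0.0817 = 0.1148.
Under exogeneity, PAF = [P(Y=1) − p₀] / P(Y=1).
PAF = (0.1148 − 0.0817) / 0.1148 ≈ 0.2883

PAF ≈ 0.288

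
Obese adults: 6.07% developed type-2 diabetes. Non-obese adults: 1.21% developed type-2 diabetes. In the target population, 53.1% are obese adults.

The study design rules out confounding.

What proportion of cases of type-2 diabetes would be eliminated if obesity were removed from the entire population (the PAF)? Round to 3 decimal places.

p₁ = 0.0607, p₀ = 0.0121.
Overall risk P(Y=1) = π·p₁ + (1−π)·p₀ = 0.531×0.0607 + 0.469×0.0121 = 0.037907.
Under exogeneity, PAF = [P(Y=1) − p₀] / P(Y=1).
PAF = (0.037907 − 0.0121) / 0.037907 ≈ 0.6808

PAF ≈ 0.681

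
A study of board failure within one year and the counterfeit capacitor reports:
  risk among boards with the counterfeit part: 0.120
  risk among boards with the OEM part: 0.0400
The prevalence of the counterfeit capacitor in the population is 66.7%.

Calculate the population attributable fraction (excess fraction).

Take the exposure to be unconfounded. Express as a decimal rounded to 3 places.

Let p₁ = 0.12, p₀ = 0.04.
Overall risk P(Y=1) = π·p₁ + (1−π)·p₀ = 0.667×0.12 + 0.333×0.04 = 0.09336.
Under exogeneity, PAF = [P(Y=1) − p₀] / P(Y=1).
PAF = (0.09336 − 0.04) / 0.09336 ≈ 0.5716

PAF ≈ 0.572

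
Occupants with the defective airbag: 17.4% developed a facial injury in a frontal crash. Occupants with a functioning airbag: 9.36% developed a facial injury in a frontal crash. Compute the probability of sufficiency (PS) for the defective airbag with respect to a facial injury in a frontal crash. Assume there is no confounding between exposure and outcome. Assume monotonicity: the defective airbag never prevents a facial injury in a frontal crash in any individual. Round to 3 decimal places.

PS ≈ 0.089

p₁ = 0.174, p₀ = 0.0936.
Under exogeneity and monotonicity, PS = (p₁ − p₀) / (1 − p₀).
PS = (0.174 − 0.0936) / (1 − 0.0936) = 0.0804 / 0.9064 ≈ 0.0887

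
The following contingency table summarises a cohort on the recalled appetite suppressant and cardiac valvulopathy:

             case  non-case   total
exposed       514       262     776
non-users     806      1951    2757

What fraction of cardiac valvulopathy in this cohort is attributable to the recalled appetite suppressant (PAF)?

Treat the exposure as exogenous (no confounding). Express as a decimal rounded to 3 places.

p₁ = P(outcome | exposed) = 514/776 = 0.66237
p₀ = P(outcome | unexposed) = 806/2757 = 0.29235
Exposure prevalence π = 776/3533 = 0.21964; overall risk P(Y=1) = 0.37362.
Under exogeneity, PAF = [P(Y=1) − p₀]/P(Y=1).
PAF = (0.37362 − 0.29235) / 0.37362 ≈ 0.2175

PAF ≈ 0.218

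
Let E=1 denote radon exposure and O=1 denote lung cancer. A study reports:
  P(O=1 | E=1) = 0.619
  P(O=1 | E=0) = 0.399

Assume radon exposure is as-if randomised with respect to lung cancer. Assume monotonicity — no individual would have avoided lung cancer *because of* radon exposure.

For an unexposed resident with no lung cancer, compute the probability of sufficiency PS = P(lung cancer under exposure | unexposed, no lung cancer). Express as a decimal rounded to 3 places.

Let p₁ = 0.619, p₀ = 0.399.
Under exogeneity and monotonicity, PS = (p₁ − p₀) / (1 − p₀).
PS = (0.619 − 0.399) / (1 − 0.399) = 0.22 / 0.601 ≈ 0.3661

PS ≈ 0.366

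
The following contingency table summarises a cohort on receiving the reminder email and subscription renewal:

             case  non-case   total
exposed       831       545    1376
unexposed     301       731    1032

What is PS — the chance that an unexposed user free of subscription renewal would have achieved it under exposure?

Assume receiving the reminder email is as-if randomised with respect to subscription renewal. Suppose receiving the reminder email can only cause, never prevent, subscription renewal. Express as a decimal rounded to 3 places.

PS ≈ 0.441

p₁ = P(outcome | exposed) = 831/1376 = 0.60392
p₀ = P(outcome | unexposed) = 301/1032 = 0.29167
Under exogeneity and monotonicity, PS = (p₁ − p₀) / (1 − p₀).
PS = (0.60392 − 0.29167) / (1 − 0.29167) = 0.31226 / 0.70833 ≈ 0.4408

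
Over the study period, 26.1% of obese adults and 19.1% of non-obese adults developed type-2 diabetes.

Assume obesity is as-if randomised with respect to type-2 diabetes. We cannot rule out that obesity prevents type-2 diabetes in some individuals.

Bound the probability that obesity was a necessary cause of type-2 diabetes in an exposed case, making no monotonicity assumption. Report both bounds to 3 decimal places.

0.268 ≤ PN ≤ 1.000

p₁ = 0.261, p₀ = 0.191.
Under exogeneity alone the bounds on PN are max{0,(p₁−p₀)/p₁} ≤ PN ≤ min{1,(1−p₀)/p₁}.
  lower = (p₁ − p₀)/p₁ = 0.07 / 0.261 ≈ 0.2682
  upper = min{1, (1 − p₀)/p₁} = 0.809 / 0.261 ≈ 3.0996 → capped at 1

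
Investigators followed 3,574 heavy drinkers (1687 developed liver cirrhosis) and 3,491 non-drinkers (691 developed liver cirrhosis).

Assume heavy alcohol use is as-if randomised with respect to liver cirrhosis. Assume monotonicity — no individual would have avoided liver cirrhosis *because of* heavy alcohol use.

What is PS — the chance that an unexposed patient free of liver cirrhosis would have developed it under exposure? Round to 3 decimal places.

p₁ = P(outcome | exposed) = 1687/3574 = 0.47202
p₀ = P(outcome | unexposed) = 691/3491 = 0.19794
Under exogeneity and monotonicity, PS = (p₁ − p₀) / (1 − p₀).
PS = (0.47202 − 0.19794) / (1 − 0.19794) = 0.27408 / 0.80206 ≈ 0.3417

PS ≈ 0.342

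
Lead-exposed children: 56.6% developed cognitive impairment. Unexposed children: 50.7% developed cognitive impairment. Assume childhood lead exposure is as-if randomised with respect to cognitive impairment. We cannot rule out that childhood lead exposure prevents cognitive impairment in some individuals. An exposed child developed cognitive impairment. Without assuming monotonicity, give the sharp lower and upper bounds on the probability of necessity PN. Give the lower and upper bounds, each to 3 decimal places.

0.104 ≤ PN ≤ 0.871

p₁ = 0.566, p₀ = 0.507.
Under exogeneity alone the bounds on PN are max{0,(p₁−p₀)/p₁} ≤ PN ≤ min{1,(1−p₀)/p₁}.
  lower = (p₁ − p₀)/p₁ = 0.059 / 0.566 ≈ 0.1042
  upper = min{1, (1 − p₀)/p₁} = 0.493 / 0.566 ≈ 0.8710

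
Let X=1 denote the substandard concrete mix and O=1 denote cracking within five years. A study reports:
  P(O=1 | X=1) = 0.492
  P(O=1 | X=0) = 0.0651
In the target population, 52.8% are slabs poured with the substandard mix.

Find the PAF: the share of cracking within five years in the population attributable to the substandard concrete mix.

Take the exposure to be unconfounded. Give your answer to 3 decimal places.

PAF ≈ 0.776

Let p₁ = 0.492, p₀ = 0.0651.
Overall risk P(Y=1) = π·p₁ + (1−π)·p₀ = 0.528×0.492 + 0.472×0.0651 = 0.2905.
Under exogeneity, PAF = [P(Y=1) − p₀] / P(Y=1).
PAF = (0.2905 − 0.0651) / 0.2905 ≈ 0.7759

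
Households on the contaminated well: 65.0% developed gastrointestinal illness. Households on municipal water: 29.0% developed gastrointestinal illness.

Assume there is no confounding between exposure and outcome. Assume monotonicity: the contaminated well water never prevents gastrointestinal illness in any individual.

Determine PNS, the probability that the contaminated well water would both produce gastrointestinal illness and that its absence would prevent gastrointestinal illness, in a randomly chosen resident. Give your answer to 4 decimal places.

p₁ = 0.65, p₀ = 0.29.
Under exogeneity and monotonicity, PNS = p₁ − p₀.
PNS = 0.65 − 0.29 = 0.36

PNS ≈ 0.3600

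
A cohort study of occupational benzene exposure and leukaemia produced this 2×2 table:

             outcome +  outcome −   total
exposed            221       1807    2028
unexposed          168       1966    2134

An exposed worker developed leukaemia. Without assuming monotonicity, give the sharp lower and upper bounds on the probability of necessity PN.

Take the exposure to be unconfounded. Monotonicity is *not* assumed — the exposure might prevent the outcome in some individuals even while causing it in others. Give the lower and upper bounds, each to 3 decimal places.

p₁ = P(outcome | exposed) = 221/2028 = 0.10897
p₀ = P(outcome | unexposed) = 168/2134 = 0.078725
Under exogeneity alone the bounds on PN are max{0,(p₁−p₀)/p₁} ≤ PN ≤ min{1,(1−p₀)/p₁}.
  lower = (p₁ − p₀)/p₁ = 0.030249 / 0.10897 ≈ 0.2776
  upper = min{1, (1 − p₀)/p₁} = 0.92127 / 0.10897 ≈ 8.4540 → capped at 1

0.278 ≤ PN ≤ 1.000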